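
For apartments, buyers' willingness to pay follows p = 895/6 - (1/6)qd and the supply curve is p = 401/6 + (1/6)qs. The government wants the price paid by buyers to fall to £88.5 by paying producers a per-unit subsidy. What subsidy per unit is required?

Required subsidy s = £39 per unit

At a buyer price of 88.5, quantity demanded is 895 − 6·88.5 = 364.
Sellers supply 364 only when they receive ps = 401/6 + (1/6)·364 = 127.5.
s = ps − pb = 127.5 − 88.5 = 39.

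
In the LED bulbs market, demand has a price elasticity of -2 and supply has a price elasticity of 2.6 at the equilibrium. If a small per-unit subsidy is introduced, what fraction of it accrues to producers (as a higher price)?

For a small subsidy around the equilibrium, the benefit split depends on the relative slopes, which at a point are proportional to the elasticities.
Buyer share = εs/(εs + |εd|) = 2.6/(2.6 + 2) = 13/23; seller share = |εd|/(εs + |εd|) = 10/23.
So producers capture 10/23 of the subsidy.

Producer share = 10/23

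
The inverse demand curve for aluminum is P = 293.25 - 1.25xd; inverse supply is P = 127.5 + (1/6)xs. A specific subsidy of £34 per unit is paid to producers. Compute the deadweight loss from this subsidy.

Pre-subsidy: 293.25 - 1.25x = 127.5 + (1/6)x gives x* = 117 and P* = 147.
With the subsidy, sellers receive Ps = Pb + 34 for each unit, where Pb is the price buyers pay.
On the curves, Pb = 293.25 - 1.25x and Ps = 127.5 + (1/6)x; the wedge Ps − Pb = 34 gives 127.5 + (1/6)x − (293.25 - 1.25x) = 34, so x' = 141.
Then Pb = 293.25 − 1.25·141 = 117 and Ps = 127.5 + (1/6)·141 = 151.
The subsidy expands output by 141 − 117 = 24 past the efficient level; on those units the gap between marginal cost and willingness to pay runs from 0 up to 34.
DWL = ½ × 34 × 24 = 408.

Deadweight loss = £408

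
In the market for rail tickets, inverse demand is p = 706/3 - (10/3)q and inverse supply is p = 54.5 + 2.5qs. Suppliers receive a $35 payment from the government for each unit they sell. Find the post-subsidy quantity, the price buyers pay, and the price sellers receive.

q' = 37; buyers pay $112; sellers receive $147

Pre-subsidy: 706/3 - (10/3)q = 54.5 + 2.5q gives q* = 31 and p* = 132.
With the subsidy, sellers receive ps = pb + 35 for each unit, where pb is the price buyers pay.
On the curves, pb = 706/3 - (10/3)q and ps = 54.5 + 2.5q; the wedge ps − pb = 35 gives 54.5 + 2.5q − (706/3 - (10/3)q) = 35, so q' = 37.
Then pb = 706/3 − (10/3)·37 = 112 and ps = 54.5 + 2.5·37 = 147.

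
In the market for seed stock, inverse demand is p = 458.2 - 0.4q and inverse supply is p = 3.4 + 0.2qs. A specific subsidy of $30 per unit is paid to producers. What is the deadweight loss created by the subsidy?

Deadweight loss = $750

Pre-subsidy: 458.2 - 0.4q = 3.4 + 0.2q gives q* = 758 and p* = 155.
With the subsidy, sellers receive ps = pb + 30 for each unit, where pb is the price buyers pay.
On the curves, pb = 458.2 - 0.4q and ps = 3.4 + 0.2q; the wedge ps − pb = 30 gives 3.4 + 0.2q − (458.2 - 0.4q) = 30, so q' = 808.
Then pb = 458.2 − 0.4·808 = 135 and ps = 3.4 + 0.2·808 = 165.
The subsidy expands output by 808 − 758 = 50 past the efficient level; on those units the gap between marginal cost and willingness to pay runs from 0 up to 30.
DWL = ½ × 30 × 50 = 750.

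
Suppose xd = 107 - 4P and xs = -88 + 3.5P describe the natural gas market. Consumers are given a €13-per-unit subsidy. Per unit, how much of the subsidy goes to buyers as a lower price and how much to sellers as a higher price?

Buyers gain 91/15 per unit; sellers gain 104/15 per unit

Pre-subsidy: 107 - 4P = -88 + 3.5P gives P* = 26, x* = 3.
With the rebate, buyers effectively pay Pb = Ps − 13, where Ps is the price sellers receive.
Demand in terms of Ps becomes xd = 107 − 4(Ps − 13) = 159 - 4Ps. Setting this equal to supply: 159 - 4Ps = -88 + 3.5Ps, so Ps = 494/15.
Buyers pay Pb = 494/15 − 13 = 299/15; x' = -88 + 3.5·(494/15) = 409/15.
Buyers' price falls by P* − Pb = 26 − 299/15 = 91/15; sellers' price rises by Ps − P* = 494/15 − 26 = 104/15.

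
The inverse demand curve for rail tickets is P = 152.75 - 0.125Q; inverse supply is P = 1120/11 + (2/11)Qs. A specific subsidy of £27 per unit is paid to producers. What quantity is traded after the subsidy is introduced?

Pre-subsidy: 152.75 - 0.125Q = 1120/11 + (2/11)Q gives Q* = 166 and P* = 132.
With the subsidy, sellers receive Ps = Pb + 27 for each unit, where Pb is the price buyers pay.
On the curves, Pb = 152.75 - 0.125Q and Ps = 1120/11 + (2/11)Q; the wedge Ps − Pb = 27 gives 1120/11 + (2/11)Q − (152.75 - 0.125Q) = 27, so Q' = 254.
Then Pb = 152.75 − 0.125·254 = 121 and Ps = 1120/11 + (2/11)·254 = 148.

Q' = 254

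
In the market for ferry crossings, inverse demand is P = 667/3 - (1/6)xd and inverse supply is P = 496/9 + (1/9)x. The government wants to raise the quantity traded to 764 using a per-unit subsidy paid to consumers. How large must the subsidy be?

At x = 764, from the demand curve buyers pay Pb = 667/3 − (1/6)·764 = 95; from the supply curve sellers need Ps = 496/9 + (1/9)·764 = 140.
The subsidy must fill the gap: s = Ps − Pb = 140 − 95 = 45.

Required subsidy s = 45 per unit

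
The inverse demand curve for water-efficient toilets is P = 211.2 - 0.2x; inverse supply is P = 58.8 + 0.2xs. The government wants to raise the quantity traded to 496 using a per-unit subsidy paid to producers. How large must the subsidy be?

At x = 496, from the demand curve buyers pay Pb = 211.2 − 0.2·496 = 112; from the supply curve sellers need Ps = 58.8 + 0.2·496 = 158.
The subsidy must fill the gap: s = Ps − Pb = 158 − 112 = 46.

Required subsidy s = 46 per unit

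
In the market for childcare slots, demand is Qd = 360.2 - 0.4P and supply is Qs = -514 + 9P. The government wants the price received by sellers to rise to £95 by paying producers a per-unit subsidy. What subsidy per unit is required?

At a seller price of 95, quantity supplied is -514 + 9·95 = 341.
Buyers absorb 341 only when they pay Pb with 360.2 − 0.4·Pb = 341, i.e. Pb = 48.
s = Ps − Pb = 95 − 48 = 47.

Required subsidy s = £47 per unit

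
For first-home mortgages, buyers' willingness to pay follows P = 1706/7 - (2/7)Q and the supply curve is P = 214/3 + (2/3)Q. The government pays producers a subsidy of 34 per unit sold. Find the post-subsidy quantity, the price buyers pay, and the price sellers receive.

Pre-subsidy: 1706/7 - (2/7)Q = 214/3 + (2/3)Q gives Q* = 181 and P* = 192.
With the subsidy, sellers receive Ps = Pb + 34 for each unit, where Pb is the price buyers pay.
On the curves, Pb = 1706/7 - (2/7)Q and Ps = 214/3 + (2/3)Q; the wedge Ps − Pb = 34 gives 214/3 + (2/3)Q − (1706/7 - (2/7)Q) = 34, so Q' = 216.7.
Then Pb = 1706/7 − (2/7)·216.7 = 181.8 and Ps = 214/3 + (2/3)·216.7 = 215.8.

Q' = 216.7; buyers pay 181.8; sellers receive 215.8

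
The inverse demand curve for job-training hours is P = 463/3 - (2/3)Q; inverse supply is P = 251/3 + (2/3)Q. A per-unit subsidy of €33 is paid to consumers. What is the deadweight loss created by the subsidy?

Pre-subsidy: 463/3 - (2/3)Q = 251/3 + (2/3)Q gives Q* = 53 and P* = 119.
With the rebate, buyers effectively pay Pb = Ps − 33, where Ps is the price sellers receive.
On the curves, Pb = 463/3 - (2/3)Q and Ps = 251/3 + (2/3)Q; the wedge Ps − Pb = 33 gives 251/3 + (2/3)Q − (463/3 - (2/3)Q) = 33, so Q' = 77.75.
Then Pb = 463/3 − (2/3)·77.75 = 102.5 and Ps = 251/3 + (2/3)·77.75 = 135.5.
The subsidy expands output by 77.75 − 53 = 24.75 past the efficient level; on those units the gap between marginal cost and willingness to pay runs from 0 up to 33.
DWL = ½ × 33 × 24.75 = 408.375.

Deadweight loss = €408.375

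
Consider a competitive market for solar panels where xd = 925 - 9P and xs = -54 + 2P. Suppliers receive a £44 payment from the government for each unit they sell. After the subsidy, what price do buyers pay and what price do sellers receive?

Buyers pay £81; sellers receive £125

Pre-subsidy: 925 - 9P = -54 + 2P gives P* = 89, x* = 124.
With the subsidy, sellers receive Ps = Pb + 44 for each unit, where Pb is the price buyers pay.
Supply in terms of Pb becomes xs = -54 + 2(Pb + 44) = 34 + 2Pb. Setting this equal to demand: 925 - 9Pb = 34 + 2Pb, so Pb = 81.
Sellers receive Ps = 81 + 44 = 125; x' = 925 − 9·81 = 196.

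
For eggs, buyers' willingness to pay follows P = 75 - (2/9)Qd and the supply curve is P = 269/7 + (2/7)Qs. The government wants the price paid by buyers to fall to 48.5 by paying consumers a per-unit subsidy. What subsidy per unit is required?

Required subsidy s = 24 per unit

At a buyer price of 48.5, quantity demanded is 337.5 − 4.5·48.5 = 119.25.
Sellers supply 119.25 only when they receive Ps = 269/7 + (2/7)·119.25 = 72.5.
s = Ps − Pb = 72.5 − 48.5 = 24.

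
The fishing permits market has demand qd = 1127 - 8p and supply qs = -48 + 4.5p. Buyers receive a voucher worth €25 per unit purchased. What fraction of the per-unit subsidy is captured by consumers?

Pre-subsidy: 1127 - 8p = -48 + 4.5p gives p* = 94, q* = 375.
With the rebate, buyers effectively pay pb = ps − 25, where ps is the price sellers receive.
Demand in terms of ps becomes qd = 1127 − 8(ps − 25) = 1327 - 8ps. Setting this equal to supply: 1327 - 8ps = -48 + 4.5ps, so ps = 110.
Buyers pay pb = 110 − 25 = 85; q' = -48 + 4.5·110 = 447.
Buyers' price falls by p* − pb = 94 − 85 = 9; sellers' price rises by ps − p* = 110 − 94 = 16.
So consumers capture 9/25 = 0.36 of each unit of subsidy.

Consumer share = 0.36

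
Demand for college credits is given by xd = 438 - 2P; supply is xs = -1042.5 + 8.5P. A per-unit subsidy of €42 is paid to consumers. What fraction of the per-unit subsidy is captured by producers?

Producer share = 4/21

Pre-subsidy: 438 - 2P = -1042.5 + 8.5P gives P* = 141, x* = 156.
With the rebate, buyers effectively pay Pb = Ps − 42, where Ps is the price sellers receive.
Demand in terms of Ps becomes xd = 438 − 2(Ps − 42) = 522 - 2Ps. Setting this equal to supply: 522 - 2Ps = -1042.5 + 8.5Ps, so Ps = 149.
Buyers pay Pb = 149 − 42 = 107; x' = -1042.5 + 8.5·149 = 224.
Buyers' price falls by P* − Pb = 141 − 107 = 34; sellers' price rises by Ps − P* = 149 − 141 = 8.
So producers capture 8/42 = 4/21 of each unit of subsidy.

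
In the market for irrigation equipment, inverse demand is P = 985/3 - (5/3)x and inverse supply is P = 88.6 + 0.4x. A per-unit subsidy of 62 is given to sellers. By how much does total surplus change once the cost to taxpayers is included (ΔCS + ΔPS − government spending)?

Pre-subsidy: 985/3 - (5/3)x = 88.6 + 0.4x gives x* = 116 and P* = 135.
With the subsidy, sellers receive Ps = Pb + 62 for each unit, where Pb is the price buyers pay.
On the curves, Pb = 985/3 - (5/3)x and Ps = 88.6 + 0.4x; the wedge Ps − Pb = 62 gives 88.6 + 0.4x − (985/3 - (5/3)x) = 62, so x' = 146.
Then Pb = 985/3 − (5/3)·146 = 85 and Ps = 88.6 + 0.4·146 = 147.
ΔCS = ½(116 + 146)(135 − 85) = 6550; ΔPS = ½(116 + 146)(147 − 135) = 1572.
Government spending = 62 × 146 = 9052.
Net change = 6550 + 1572 − 9052 = -930. The loss equals the DWL triangle ½·62·30.

Net change in total surplus = -930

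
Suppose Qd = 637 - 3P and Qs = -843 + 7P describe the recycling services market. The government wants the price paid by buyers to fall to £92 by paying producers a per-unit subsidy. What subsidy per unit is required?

At a buyer price of 92, quantity demanded is 637 − 3·92 = 361.
Sellers supply 361 only when they receive Ps with -843 + 7·Ps = 361, i.e. Ps = 172.
s = Ps − Pb = 172 − 92 = 80.

Required subsidy s = £80 per unit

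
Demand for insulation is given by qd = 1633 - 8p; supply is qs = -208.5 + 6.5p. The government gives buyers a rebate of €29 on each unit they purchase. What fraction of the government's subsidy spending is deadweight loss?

DWL / government spending = 52/721

Pre-subsidy: 1633 - 8p = -208.5 + 6.5p gives p* = 127, q* = 617.
With the rebate, buyers effectively pay pb = ps − 29, where ps is the price sellers receive.
Demand in terms of ps becomes qd = 1633 − 8(ps − 29) = 1865 - 8ps. Setting this equal to supply: 1865 - 8ps = -208.5 + 6.5ps, so ps = 143.
Buyers pay pb = 143 − 29 = 114; q' = -208.5 + 6.5·143 = 721.
ΔCS = ½(617 + 721)(127 − 114) = 8697; ΔPS = ½(617 + 721)(143 − 127) = 10704.
Government spending = 29 × 721 = 20909.
DWL = ½ × 29 × (721 − 617) = 1508; fraction = 1508 / 20909 = 52/721.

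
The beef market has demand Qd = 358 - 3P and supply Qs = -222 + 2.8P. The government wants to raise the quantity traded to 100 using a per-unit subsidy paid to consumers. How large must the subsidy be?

Required subsidy s = 29 per unit

At Q = 100, invert demand for the buyer price: Pb = (358 − 100)/3 = 86; invert supply for the seller price: Ps = (100 − (-222))/2.8 = 115.
The subsidy must fill the gap: s = Ps − Pb = 115 − 86 = 29.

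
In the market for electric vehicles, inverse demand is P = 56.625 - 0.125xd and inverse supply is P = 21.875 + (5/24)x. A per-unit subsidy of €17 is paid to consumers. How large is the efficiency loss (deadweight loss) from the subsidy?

Pre-subsidy: 56.625 - 0.125x = 21.875 + (5/24)x gives x* = 104.25 and P* = 43.59375.
With the rebate, buyers effectively pay Pb = Ps − 17, where Ps is the price sellers receive.
On the curves, Pb = 56.625 - 0.125x and Ps = 21.875 + (5/24)x; the wedge Ps − Pb = 17 gives 21.875 + (5/24)x − (56.625 - 0.125x) = 17, so x' = 155.25.
Then Pb = 56.625 − 0.125·155.25 = 37.21875 and Ps = 21.875 + (5/24)·155.25 = 54.21875.
The subsidy expands output by 155.25 − 104.25 = 51 past the efficient level; on those units the gap between marginal cost and willingness to pay runs from 0 up to 17.
DWL = ½ × 17 × 51 = 433.5.

Deadweight loss = €433.5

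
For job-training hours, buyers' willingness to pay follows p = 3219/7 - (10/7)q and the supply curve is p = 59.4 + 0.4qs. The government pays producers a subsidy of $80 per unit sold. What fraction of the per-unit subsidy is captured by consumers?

Consumer share = 0.78125

Pre-subsidy: 3219/7 - (10/7)q = 59.4 + 0.4q gives q* = 219 and p* = 147.
With the subsidy, sellers receive ps = pb + 80 for each unit, where pb is the price buyers pay.
On the curves, pb = 3219/7 - (10/7)q and ps = 59.4 + 0.4q; the wedge ps − pb = 80 gives 59.4 + 0.4q − (3219/7 - (10/7)q) = 80, so q' = 262.75.
Then pb = 3219/7 − (10/7)·262.75 = 84.5 and ps = 59.4 + 0.4·262.75 = 164.5.
Buyers' price falls by p* − pb = 147 − 84.5 = 62.5; sellers' price rises by ps − p* = 164.5 − 147 = 17.5.
So consumers capture 62.5/80 = 0.78125 of each unit of subsidy.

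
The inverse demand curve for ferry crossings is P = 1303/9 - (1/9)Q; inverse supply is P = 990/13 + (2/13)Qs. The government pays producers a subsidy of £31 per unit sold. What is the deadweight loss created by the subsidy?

Deadweight loss = £1813.5

Pre-subsidy: 1303/9 - (1/9)Q = 990/13 + (2/13)Q gives Q* = 259 and P* = 116.
With the subsidy, sellers receive Ps = Pb + 31 for each unit, where Pb is the price buyers pay.
On the curves, Pb = 1303/9 - (1/9)Q and Ps = 990/13 + (2/13)Q; the wedge Ps − Pb = 31 gives 990/13 + (2/13)Q − (1303/9 - (1/9)Q) = 31, so Q' = 376.
Then Pb = 1303/9 − (1/9)·376 = 103 and Ps = 990/13 + (2/13)·376 = 134.
The subsidy expands output by 376 − 259 = 117 past the efficient level; on those units the gap between marginal cost and willingness to pay runs from 0 up to 31.
DWL = ½ × 31 × 117 = 1813.5.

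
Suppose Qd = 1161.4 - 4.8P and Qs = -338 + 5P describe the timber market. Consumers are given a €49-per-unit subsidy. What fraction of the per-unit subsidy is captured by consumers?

Pre-subsidy: 1161.4 - 4.8P = -338 + 5P gives P* = 153, Q* = 427.
With the rebate, buyers effectively pay Pb = Ps − 49, where Ps is the price sellers receive.
Demand in terms of Ps becomes Qd = 1161.4 − 4.8(Ps − 49) = 1396.6 - 4.8Ps. Setting this equal to supply: 1396.6 - 4.8Ps = -338 + 5Ps, so Ps = 177.
Buyers pay Pb = 177 − 49 = 128; Q' = -338 + 5·177 = 547.
Buyers' price falls by P* − Pb = 153 − 128 = 25; sellers' price rises by Ps − P* = 177 − 153 = 24.
So consumers capture 25/49 = 25/49 of each unit of subsidy.

Consumer share = 25/49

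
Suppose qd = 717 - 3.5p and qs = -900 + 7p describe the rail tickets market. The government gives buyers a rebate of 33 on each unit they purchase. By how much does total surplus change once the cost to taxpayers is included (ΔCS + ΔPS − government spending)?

Net change in total surplus = -1270.5

Pre-subsidy: 717 - 3.5p = -900 + 7p gives p* = 154, q* = 178.
With the rebate, buyers effectively pay pb = ps − 33, where ps is the price sellers receive.
Demand in terms of ps becomes qd = 717 − 3.5(ps − 33) = 832.5 - 3.5ps. Setting this equal to supply: 832.5 - 3.5ps = -900 + 7ps, so ps = 165.
Buyers pay pb = 165 − 33 = 132; q' = -900 + 7·165 = 255.
ΔCS = ½(178 + 255)(154 − 132) = 4763; ΔPS = ½(178 + 255)(165 − 154) = 2381.5.
Government spending = 33 × 255 = 8415.
Net change = 4763 + 2381.5 − 8415 = -1270.5. The loss equals the DWL triangle ½·33·77.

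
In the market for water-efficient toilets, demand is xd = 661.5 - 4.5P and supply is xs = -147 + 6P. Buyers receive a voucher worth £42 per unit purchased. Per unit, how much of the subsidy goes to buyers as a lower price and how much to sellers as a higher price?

Buyers gain £24 per unit; sellers gain £18 per unit

Pre-subsidy: 661.5 - 4.5P = -147 + 6P gives P* = 77, x* = 315.
With the rebate, buyers effectively pay Pb = Ps − 42, where Ps is the price sellers receive.
Demand in terms of Ps becomes xd = 661.5 − 4.5(Ps − 42) = 850.5 - 4.5Ps. Setting this equal to supply: 850.5 - 4.5Ps = -147 + 6Ps, so Ps = 95.
Buyers pay Pb = 95 − 42 = 53; x' = -147 + 6·95 = 423.
Buyers' price falls by P* − Pb = 77 − 53 = 24; sellers' price rises by Ps − P* = 95 − 77 = 18.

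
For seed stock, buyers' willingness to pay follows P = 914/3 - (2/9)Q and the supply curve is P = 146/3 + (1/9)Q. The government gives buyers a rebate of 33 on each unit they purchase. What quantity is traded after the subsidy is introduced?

Pre-subsidy: 914/3 - (2/9)Q = 146/3 + (1/9)Q gives Q* = 768 and P* = 134.
With the rebate, buyers effectively pay Pb = Ps − 33, where Ps is the price sellers receive.
On the curves, Pb = 914/3 - (2/9)Q and Ps = 146/3 + (1/9)Q; the wedge Ps − Pb = 33 gives 146/3 + (1/9)Q − (914/3 - (2/9)Q) = 33, so Q' = 867.
Then Pb = 914/3 − (2/9)·867 = 112 and Ps = 146/3 + (1/9)·867 = 145.

Q' = 867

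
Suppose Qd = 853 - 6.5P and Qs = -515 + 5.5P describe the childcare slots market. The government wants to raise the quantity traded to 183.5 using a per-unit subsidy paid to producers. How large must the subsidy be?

At Q = 183.5, invert demand for the buyer price: Pb = (853 − 183.5)/6.5 = 103; invert supply for the seller price: Ps = (183.5 − (-515))/5.5 = 127.
The subsidy must fill the gap: s = Ps − Pb = 127 − 103 = 24.

Required subsidy s = 24 per unit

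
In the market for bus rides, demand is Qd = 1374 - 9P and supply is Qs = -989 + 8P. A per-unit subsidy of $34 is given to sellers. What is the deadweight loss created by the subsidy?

Pre-subsidy: 1374 - 9P = -989 + 8P gives P* = 139, Q* = 123.
With the subsidy, sellers receive Ps = Pb + 34 for each unit, where Pb is the price buyers pay.
Supply in terms of Pb becomes Qs = -989 + 8(Pb + 34) = -717 + 8Pb. Setting this equal to demand: 1374 - 9Pb = -717 + 8Pb, so Pb = 123.
Sellers receive Ps = 123 + 34 = 157; Q' = 1374 − 9·123 = 267.
The subsidy expands output by 267 − 123 = 144 past the efficient level; on those units the gap between marginal cost and willingness to pay runs from 0 up to 34.
DWL = ½ × 34 × 144 = 2448.

Deadweight loss = $2448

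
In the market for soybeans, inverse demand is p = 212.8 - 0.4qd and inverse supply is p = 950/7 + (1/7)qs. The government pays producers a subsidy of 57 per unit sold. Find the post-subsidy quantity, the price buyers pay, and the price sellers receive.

q' = 247; buyers pay 114; sellers receive 171

Pre-subsidy: 212.8 - 0.4q = 950/7 + (1/7)q gives q* = 142 and p* = 156.
With the subsidy, sellers receive ps = pb + 57 for each unit, where pb is the price buyers pay.
On the curves, pb = 212.8 - 0.4q and ps = 950/7 + (1/7)q; the wedge ps − pb = 57 gives 950/7 + (1/7)q − (212.8 - 0.4q) = 57, so q' = 247.
Then pb = 212.8 − 0.4·247 = 114 and ps = 950/7 + (1/7)·247 = 171.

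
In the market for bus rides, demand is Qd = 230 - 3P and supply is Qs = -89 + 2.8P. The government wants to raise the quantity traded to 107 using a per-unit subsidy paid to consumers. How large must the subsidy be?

Required subsidy s = 29 per unit

At Q = 107, invert demand for the buyer price: Pb = (230 − 107)/3 = 41; invert supply for the seller price: Ps = (107 − (-89))/2.8 = 70.
The subsidy must fill the gap: s = Ps − Pb = 70 − 41 = 29.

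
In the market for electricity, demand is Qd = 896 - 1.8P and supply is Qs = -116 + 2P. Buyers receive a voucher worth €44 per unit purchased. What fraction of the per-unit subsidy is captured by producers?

Pre-subsidy: 896 - 1.8P = -116 + 2P gives P* = 5060/19, Q* = 7916/19.
With the rebate, buyers effectively pay Pb = Ps − 44, where Ps is the price sellers receive.
Demand in terms of Ps becomes Qd = 896 − 1.8(Ps − 44) = 975.2 - 1.8Ps. Setting this equal to supply: 975.2 - 1.8Ps = -116 + 2Ps, so Ps = 5456/19.
Buyers pay Pb = 5456/19 − 44 = 4620/19; Q' = -116 + 2·(5456/19) = 8708/19.
Buyers' price falls by P* − Pb = 5060/19 − 4620/19 = 440/19; sellers' price rises by Ps − P* = 5456/19 − 5060/19 = 396/19.
So producers capture (396/19)/44 = 9/19 of each unit of subsidy.

Producer share = 9/19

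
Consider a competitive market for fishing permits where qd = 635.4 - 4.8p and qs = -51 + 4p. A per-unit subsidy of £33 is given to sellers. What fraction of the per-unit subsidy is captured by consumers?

Consumer share = 5/11

Pre-subsidy: 635.4 - 4.8p = -51 + 4p gives p* = 78, q* = 261.
With the subsidy, sellers receive ps = pb + 33 for each unit, where pb is the price buyers pay.
Supply in terms of pb becomes qs = -51 + 4(pb + 33) = 81 + 4pb. Setting this equal to demand: 635.4 - 4.8pb = 81 + 4pb, so pb = 63.
Sellers receive ps = 63 + 33 = 96; q' = 635.4 − 4.8·63 = 333.
Buyers' price falls by p* − pb = 78 − 63 = 15; sellers' price rises by ps − p* = 96 − 78 = 18.
So consumers capture 15/33 = 5/11 of each unit of subsidy.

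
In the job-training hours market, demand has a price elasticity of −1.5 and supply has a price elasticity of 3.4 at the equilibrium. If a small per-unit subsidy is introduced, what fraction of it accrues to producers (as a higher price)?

For a small subsidy around the equilibrium, the benefit split depends on the relative slopes, which at a point are proportional to the elasticities.
Buyer share = εs/(εs + |εd|) = 3.4/(3.4 + 1.5) = 34/49; seller share = |εd|/(εs + |εd|) = 15/49.
So producers capture 15/49 of the subsidy.

Producer share = 15/49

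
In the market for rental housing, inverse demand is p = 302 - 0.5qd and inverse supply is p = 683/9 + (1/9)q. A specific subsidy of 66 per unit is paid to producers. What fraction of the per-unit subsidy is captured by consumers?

Consumer share = 9/11

Pre-subsidy: 302 - 0.5q = 683/9 + (1/9)q gives q* = 370 and p* = 117.
With the subsidy, sellers receive ps = pb + 66 for each unit, where pb is the price buyers pay.
On the curves, pb = 302 - 0.5q and ps = 683/9 + (1/9)q; the wedge ps − pb = 66 gives 683/9 + (1/9)q − (302 - 0.5q) = 66, so q' = 478.
Then pb = 302 − 0.5·478 = 63 and ps = 683/9 + (1/9)·478 = 129.
Buyers' price falls by p* − pb = 117 − 63 = 54; sellers' price rises by ps − p* = 129 − 117 = 12.
So consumers capture 54/66 = 9/11 of each unit of subsidy.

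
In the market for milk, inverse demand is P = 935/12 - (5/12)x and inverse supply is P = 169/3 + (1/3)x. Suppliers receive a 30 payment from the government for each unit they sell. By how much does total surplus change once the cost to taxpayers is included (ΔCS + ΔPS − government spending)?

Pre-subsidy: 935/12 - (5/12)x = 169/3 + (1/3)x gives x* = 259/9 and P* = 1780/27.
With the subsidy, sellers receive Ps = Pb + 30 for each unit, where Pb is the price buyers pay.
On the curves, Pb = 935/12 - (5/12)x and Ps = 169/3 + (1/3)x; the wedge Ps − Pb = 30 gives 169/3 + (1/3)x − (935/12 - (5/12)x) = 30, so x' = 619/9.
Then Pb = 935/12 − (5/12)·(619/9) = 1330/27 and Ps = 169/3 + (1/3)·(619/9) = 2140/27.
ΔCS = ½(259/9 + 619/9)(1780/27 − 1330/27) = 21950/27; ΔPS = ½(259/9 + 619/9)(2140/27 − 1780/27) = 17560/27.
Government spending = 30 × 619/9 = 6190/3.
Net change = 21950/27 + 17560/27 − 6190/3 = -600. The loss equals the DWL triangle ½·30·40.

Net change in total surplus = -600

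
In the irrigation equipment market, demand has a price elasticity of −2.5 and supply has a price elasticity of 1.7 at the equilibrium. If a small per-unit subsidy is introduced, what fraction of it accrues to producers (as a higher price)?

For a small subsidy around the equilibrium, the benefit split depends on the relative slopes, which at a point are proportional to the elasticities.
Buyer share = εs/(εs + |εd|) = 1.7/(1.7 + 2.5) = 17/42; seller share = |εd|/(εs + |εd|) = 25/42.
So producers capture 25/42 of the subsidy.

Producer share = 25/42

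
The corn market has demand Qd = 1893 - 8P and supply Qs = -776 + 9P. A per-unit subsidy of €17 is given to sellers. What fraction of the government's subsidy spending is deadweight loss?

DWL / government spending = 36/709

Pre-subsidy: 1893 - 8P = -776 + 9P gives P* = 157, Q* = 637.
With the subsidy, sellers receive Ps = Pb + 17 for each unit, where Pb is the price buyers pay.
Supply in terms of Pb becomes Qs = -776 + 9(Pb + 17) = -623 + 9Pb. Setting this equal to demand: 1893 - 8Pb = -623 + 9Pb, so Pb = 148.
Sellers receive Ps = 148 + 17 = 165; Q' = 1893 − 8·148 = 709.
ΔCS = ½(637 + 709)(157 − 148) = 6057; ΔPS = ½(637 + 709)(165 − 157) = 5384.
Government spending = 17 × 709 = 12053.
DWL = ½ × 17 × (709 − 637) = 612; fraction = 612 / 12053 = 36/709.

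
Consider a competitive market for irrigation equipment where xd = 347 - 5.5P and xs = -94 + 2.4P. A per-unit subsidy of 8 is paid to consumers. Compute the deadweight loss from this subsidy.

Pre-subsidy: 347 - 5.5P = -94 + 2.4P gives P* = 4410/79, x* = 3158/79.
With the rebate, buyers effectively pay Pb = Ps − 8, where Ps is the price sellers receive.
Demand in terms of Ps becomes xd = 347 − 5.5(Ps − 8) = 391 - 5.5Ps. Setting this equal to supply: 391 - 5.5Ps = -94 + 2.4Ps, so Ps = 4850/79.
Buyers pay Pb = 4850/79 − 8 = 4218/79; x' = -94 + 2.4·(4850/79) = 4214/79.
The subsidy expands output by 4214/79 − 3158/79 = 1056/79 past the efficient level; on those units the gap between marginal cost and willingness to pay runs from 0 up to 8.
DWL = ½ × 8 × 1056/79 = 4224/79.

Deadweight loss = 4224/79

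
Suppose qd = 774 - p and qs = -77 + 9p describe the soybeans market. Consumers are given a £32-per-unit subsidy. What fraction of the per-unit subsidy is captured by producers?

Producer share = 0.1

Pre-subsidy: 774 - p = -77 + 9p gives p* = 85.1, q* = 688.9.
With the rebate, buyers effectively pay pb = ps − 32, where ps is the price sellers receive.
Demand in terms of ps becomes qd = 774 − 1(ps − 32) = 806 - ps. Setting this equal to supply: 806 - ps = -77 + 9ps, so ps = 88.3.
Buyers pay pb = 88.3 − 32 = 56.3; q' = -77 + 9·88.3 = 717.7.
Buyers' price falls by p* − pb = 85.1 − 56.3 = 28.8; sellers' price rises by ps − p* = 88.3 − 85.1 = 3.2.
So producers capture 3.2/32 = 0.1 of each unit of subsidy.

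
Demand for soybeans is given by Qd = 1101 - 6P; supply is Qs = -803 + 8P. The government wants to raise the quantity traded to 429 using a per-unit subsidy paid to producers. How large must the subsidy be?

At Q = 429, invert demand for the buyer price: Pb = (1101 − 429)/6 = 112; invert supply for the seller price: Ps = (429 − (-803))/8 = 154.
The subsidy must fill the gap: s = Ps − Pb = 154 − 112 = 42.

Required subsidy s = 42 per unit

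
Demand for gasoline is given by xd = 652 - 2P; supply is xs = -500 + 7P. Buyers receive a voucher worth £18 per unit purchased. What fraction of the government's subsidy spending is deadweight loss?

Pre-subsidy: 652 - 2P = -500 + 7P gives P* = 128, x* = 396.
With the rebate, buyers effectively pay Pb = Ps − 18, where Ps is the price sellers receive.
Demand in terms of Ps becomes xd = 652 − 2(Ps − 18) = 688 - 2Ps. Setting this equal to supply: 688 - 2Ps = -500 + 7Ps, so Ps = 132.
Buyers pay Pb = 132 − 18 = 114; x' = -500 + 7·132 = 424.
ΔCS = ½(396 + 424)(128 − 114) = 5740; ΔPS = ½(396 + 424)(132 − 128) = 1640.
Government spending = 18 × 424 = 7632.
DWL = ½ × 18 × (424 − 396) = 252; fraction = 252 / 7632 = 7/212.

DWL / government spending = 7/212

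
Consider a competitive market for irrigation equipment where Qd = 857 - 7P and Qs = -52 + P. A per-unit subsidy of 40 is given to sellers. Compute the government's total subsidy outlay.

Government cost = 3865

Pre-subsidy: 857 - 7P = -52 + P gives P* = 113.625, Q* = 61.625.
With the subsidy, sellers receive Ps = Pb + 40 for each unit, where Pb is the price buyers pay.
Supply in terms of Pb becomes Qs = -52 + 1(Pb + 40) = -12 + Pb. Setting this equal to demand: 857 - 7Pb = -12 + Pb, so Pb = 108.625.
Sellers receive Ps = 108.625 + 40 = 148.625; Q' = 857 − 7·108.625 = 96.625.
Government outlay = subsidy × quantity = 40 × 96.625 = 3865.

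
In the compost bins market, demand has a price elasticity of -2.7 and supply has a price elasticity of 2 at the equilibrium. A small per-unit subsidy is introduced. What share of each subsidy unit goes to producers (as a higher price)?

Producer share = 27/47

For a small subsidy around the equilibrium, the benefit split depends on the relative slopes, which at a point are proportional to the elasticities.
Buyer share = εs/(εs + |εd|) = 2/(2 + 2.7) = 20/47; seller share = |εd|/(εs + |εd|) = 27/47.
So producers capture 27/47 of the subsidy.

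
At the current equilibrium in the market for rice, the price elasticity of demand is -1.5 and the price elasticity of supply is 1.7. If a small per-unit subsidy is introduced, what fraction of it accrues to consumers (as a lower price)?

For a small subsidy around the equilibrium, the benefit split depends on the relative slopes, which at a point are proportional to the elasticities.
Buyer share = εs/(εs + |εd|) = 1.7/(1.7 + 1.5) = 0.53125; seller share = |εd|/(εs + |εd|) = 0.46875.

Consumer share = 0.53125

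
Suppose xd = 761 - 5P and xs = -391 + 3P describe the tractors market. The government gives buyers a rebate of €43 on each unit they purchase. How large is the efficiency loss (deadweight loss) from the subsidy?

Pre-subsidy: 761 - 5P = -391 + 3P gives P* = 144, x* = 41.
With the rebate, buyers effectively pay Pb = Ps − 43, where Ps is the price sellers receive.
Demand in terms of Ps becomes xd = 761 − 5(Ps − 43) = 976 - 5Ps. Setting this equal to supply: 976 - 5Ps = -391 + 3Ps, so Ps = 170.875.
Buyers pay Pb = 170.875 − 43 = 127.875; x' = -391 + 3·170.875 = 121.625.
The subsidy expands output by 121.625 − 41 = 80.625 past the efficient level; on those units the gap between marginal cost and willingness to pay runs from 0 up to 43.
DWL = ½ × 43 × 80.625 = 1733.4375.

Deadweight loss = €1733.4375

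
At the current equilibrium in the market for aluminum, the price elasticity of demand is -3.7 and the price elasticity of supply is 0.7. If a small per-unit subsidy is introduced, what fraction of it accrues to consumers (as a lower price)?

Consumer share = 7/44

For a small subsidy around the equilibrium, the benefit split depends on the relative slopes, which at a point are proportional to the elasticities.
Buyer share = εs/(εs + |εd|) = 0.7/(0.7 + 3.7) = 7/44; seller share = |εd|/(εs + |εd|) = 37/44.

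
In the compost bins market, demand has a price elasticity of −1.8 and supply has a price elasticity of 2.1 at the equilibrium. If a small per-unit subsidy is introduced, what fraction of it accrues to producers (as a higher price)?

Producer share = 6/13

For a small subsidy around the equilibrium, the benefit split depends on the relative slopes, which at a point are proportional to the elasticities.
Buyer share = εs/(εs + |εd|) = 2.1/(2.1 + 1.8) = 7/13; seller share = |εd|/(εs + |εd|) = 6/13.
So producers capture 6/13 of the subsidy.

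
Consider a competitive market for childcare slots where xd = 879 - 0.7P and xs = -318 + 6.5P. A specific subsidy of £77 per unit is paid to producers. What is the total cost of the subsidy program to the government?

Government cost = 8995525/144

Pre-subsidy: 879 - 0.7P = -318 + 6.5P gives P* = 166.25, x* = 762.625.
With the subsidy, sellers receive Ps = Pb + 77 for each unit, where Pb is the price buyers pay.
Supply in terms of Pb becomes xs = -318 + 6.5(Pb + 77) = 182.5 + 6.5Pb. Setting this equal to demand: 879 - 0.7Pb = 182.5 + 6.5Pb, so Pb = 6965/72.
Sellers receive Ps = 6965/72 + 77 = 12509/72; x' = 879 − 0.7·(6965/72) = 116825/144.
Government outlay = subsidy × quantity = 77 × 116825/144 = 8995525/144.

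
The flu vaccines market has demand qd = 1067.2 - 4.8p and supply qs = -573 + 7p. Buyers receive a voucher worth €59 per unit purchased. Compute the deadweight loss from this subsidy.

Deadweight loss = €4956

Pre-subsidy: 1067.2 - 4.8p = -573 + 7p gives p* = 139, q* = 400.
With the rebate, buyers effectively pay pb = ps − 59, where ps is the price sellers receive.
Demand in terms of ps becomes qd = 1067.2 − 4.8(ps − 59) = 1350.4 - 4.8ps. Setting this equal to supply: 1350.4 - 4.8ps = -573 + 7ps, so ps = 163.
Buyers pay pb = 163 − 59 = 104; q' = -573 + 7·163 = 568.
The subsidy expands output by 568 − 400 = 168 past the efficient level; on those units the gap between marginal cost and willingness to pay runs from 0 up to 59.
DWL = ½ × 59 × 168 = 4956.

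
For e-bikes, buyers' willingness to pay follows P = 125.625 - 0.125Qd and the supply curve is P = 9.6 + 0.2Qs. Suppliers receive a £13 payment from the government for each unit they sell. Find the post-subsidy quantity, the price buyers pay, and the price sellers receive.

Q' = 397; buyers pay £76; sellers receive £89

Pre-subsidy: 125.625 - 0.125Q = 9.6 + 0.2Q gives Q* = 357 and P* = 81.
With the subsidy, sellers receive Ps = Pb + 13 for each unit, where Pb is the price buyers pay.
On the curves, Pb = 125.625 - 0.125Q and Ps = 9.6 + 0.2Q; the wedge Ps − Pb = 13 gives 9.6 + 0.2Q − (125.625 - 0.125Q) = 13, so Q' = 397.
Then Pb = 125.625 − 0.125·397 = 76 and Ps = 9.6 + 0.2·397 = 89.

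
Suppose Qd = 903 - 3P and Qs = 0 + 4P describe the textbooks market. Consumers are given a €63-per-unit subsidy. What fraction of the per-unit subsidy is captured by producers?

Pre-subsidy: 903 - 3P = 0 + 4P gives P* = 129, Q* = 516.
With the rebate, buyers effectively pay Pb = Ps − 63, where Ps is the price sellers receive.
Demand in terms of Ps becomes Qd = 903 − 3(Ps − 63) = 1092 - 3Ps. Setting this equal to supply: 1092 - 3Ps = 0 + 4Ps, so Ps = 156.
Buyers pay Pb = 156 − 63 = 93; Q' = 0 + 4·156 = 624.
Buyers' price falls by P* − Pb = 129 − 93 = 36; sellers' price rises by Ps − P* = 156 − 129 = 27.
So producers capture 27/63 = 3/7 of each unit of subsidy.

Producer share = 3/7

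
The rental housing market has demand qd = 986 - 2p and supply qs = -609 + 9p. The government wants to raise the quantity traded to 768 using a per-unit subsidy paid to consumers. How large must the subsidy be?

At q = 768, invert demand for the buyer price: pb = (986 − 768)/2 = 109; invert supply for the seller price: ps = (768 − (-609))/9 = 153.
The subsidy must fill the gap: s = ps − pb = 153 − 109 = 44.

Required subsidy s = 44 per unit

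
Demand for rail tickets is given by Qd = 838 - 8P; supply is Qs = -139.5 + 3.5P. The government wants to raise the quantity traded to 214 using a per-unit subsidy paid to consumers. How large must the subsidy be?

Required subsidy s = 23 per unit

At Q = 214, invert demand for the buyer price: Pb = (838 − 214)/8 = 78; invert supply for the seller price: Ps = (214 − (-139.5))/3.5 = 101.
The subsidy must fill the gap: s = Ps − Pb = 101 − 78 = 23.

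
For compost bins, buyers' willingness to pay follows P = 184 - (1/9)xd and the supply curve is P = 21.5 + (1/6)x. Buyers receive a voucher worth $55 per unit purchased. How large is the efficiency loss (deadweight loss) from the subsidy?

Deadweight loss = $5445

Pre-subsidy: 184 - (1/9)x = 21.5 + (1/6)x gives x* = 585 and P* = 119.
With the rebate, buyers effectively pay Pb = Ps − 55, where Ps is the price sellers receive.
On the curves, Pb = 184 - (1/9)x and Ps = 21.5 + (1/6)x; the wedge Ps − Pb = 55 gives 21.5 + (1/6)x − (184 - (1/9)x) = 55, so x' = 783.
Then Pb = 184 − (1/9)·783 = 97 and Ps = 21.5 + (1/6)·783 = 152.
The subsidy expands output by 783 − 585 = 198 past the efficient level; on those units the gap between marginal cost and willingness to pay runs from 0 up to 55.
DWL = ½ × 55 × 198 = 5445.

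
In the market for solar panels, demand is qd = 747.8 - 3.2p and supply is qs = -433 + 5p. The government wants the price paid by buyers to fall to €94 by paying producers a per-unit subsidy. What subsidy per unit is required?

At a buyer price of 94, quantity demanded is 747.8 − 3.2·94 = 447.
Sellers supply 447 only when they receive ps with -433 + 5·ps = 447, i.e. ps = 176.
s = ps − pb = 176 − 94 = 82.

Required subsidy s = €82 per unit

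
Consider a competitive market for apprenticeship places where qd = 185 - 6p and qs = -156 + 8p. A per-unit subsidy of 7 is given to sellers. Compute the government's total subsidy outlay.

Government cost = 440

Pre-subsidy: 185 - 6p = -156 + 8p gives p* = 341/14, q* = 272/7.
With the subsidy, sellers receive ps = pb + 7 for each unit, where pb is the price buyers pay.
Supply in terms of pb becomes qs = -156 + 8(pb + 7) = -100 + 8pb. Setting this equal to demand: 185 - 6pb = -100 + 8pb, so pb = 285/14.
Sellers receive ps = 285/14 + 7 = 383/14; q' = 185 − 6·(285/14) = 440/7.
Government outlay = subsidy × quantity = 7 × 440/7 = 440.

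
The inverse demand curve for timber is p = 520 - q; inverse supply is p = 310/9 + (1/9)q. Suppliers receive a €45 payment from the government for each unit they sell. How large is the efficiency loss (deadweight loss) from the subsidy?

Pre-subsidy: 520 - q = 310/9 + (1/9)q gives q* = 437 and p* = 83.
With the subsidy, sellers receive ps = pb + 45 for each unit, where pb is the price buyers pay.
On the curves, pb = 520 - q and ps = 310/9 + (1/9)q; the wedge ps − pb = 45 gives 310/9 + (1/9)q − (520 - q) = 45, so q' = 477.5.
Then pb = 520 − 1·477.5 = 42.5 and ps = 310/9 + (1/9)·477.5 = 87.5.
The subsidy expands output by 477.5 − 437 = 40.5 past the efficient level; on those units the gap between marginal cost and willingness to pay runs from 0 up to 45.
DWL = ½ × 45 × 40.5 = 911.25.

Deadweight loss = €911.25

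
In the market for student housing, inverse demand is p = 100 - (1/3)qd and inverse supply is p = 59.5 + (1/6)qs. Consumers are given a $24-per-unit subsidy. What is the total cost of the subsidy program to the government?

Pre-subsidy: 100 - (1/3)q = 59.5 + (1/6)q gives q* = 81 and p* = 73.
With the rebate, buyers effectively pay pb = ps − 24, where ps is the price sellers receive.
On the curves, pb = 100 - (1/3)q and ps = 59.5 + (1/6)q; the wedge ps − pb = 24 gives 59.5 + (1/6)q − (100 - (1/3)q) = 24, so q' = 129.
Then pb = 100 − (1/3)·129 = 57 and ps = 59.5 + (1/6)·129 = 81.
Government outlay = subsidy × quantity = 24 × 129 = 3096.

Government cost = $3096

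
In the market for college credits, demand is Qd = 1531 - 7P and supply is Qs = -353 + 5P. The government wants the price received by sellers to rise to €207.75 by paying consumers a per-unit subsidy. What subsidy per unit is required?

Required subsidy s = €87 per unit

At a seller price of 207.75, quantity supplied is -353 + 5·207.75 = 685.75.
Buyers absorb 685.75 only when they pay Pb with 1531 − 7·Pb = 685.75, i.e. Pb = 120.75.
s = Ps − Pb = 207.75 − 120.75 = 87.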